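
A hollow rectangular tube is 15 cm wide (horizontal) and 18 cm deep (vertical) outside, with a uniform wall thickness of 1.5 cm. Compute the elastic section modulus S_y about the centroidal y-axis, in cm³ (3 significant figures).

S_y ≈ 387 cm³

Break the section into simple shapes (no overlaps), measuring from the bottom-left corner of the bounding box.
Outer rectangle: 15 × 18, A = 270 cm², x = 7.5 cm, Ī = 5062.5 cm⁴.
Inner void (subtracted): 12 × 15, A = 180 cm², x = 7.5 cm, Ī = 2 160 cm⁴.
By symmetry the centroid is at mid-width, x̄ = 7.5 cm.
All pieces are centred on the centroidal y-axis, so I = ΣĪ (holes subtracted) = 2902.5 cm⁴.
Extreme fibre distance c = 7.5 cm; S = I/c = 387 cm³.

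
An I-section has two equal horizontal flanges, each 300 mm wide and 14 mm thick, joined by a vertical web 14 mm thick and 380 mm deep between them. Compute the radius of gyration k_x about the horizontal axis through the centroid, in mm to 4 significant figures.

Treat the section as a set of non-overlapping primitives; coordinates are from the bounding-box lower-left.
Bottom flange: 300 × 14, A = 4 200 mm², y = 7 mm, Ī = 68 600 mm⁴.
Web: 14 × 380, A = 5 320 mm², y = 204 mm, Ī = 64 017 333 mm⁴.
Top flange: 300 × 14, A = 4 200 mm², y = 401 mm, Ī = 68 600 mm⁴.
By symmetry the centroid is at mid-height, ȳ = 204 mm.
Transfer each piece to the horizontal axis through the centroid using Ī + A·d² with d = y − 204:
  bottom flange: d = -197 mm → contributes +163 066 400 mm⁴
  web: d = 0 mm → contributes +64 017 333 mm⁴
  top flange: d = 197 mm → contributes +163 066 400 mm⁴
Total I = 390 150 133 mm⁴.
Radius of gyration: k = √(I/A) = √(390 150 133 / 13 720) = 168.632 mm.

k_x ≈ 168.6 mm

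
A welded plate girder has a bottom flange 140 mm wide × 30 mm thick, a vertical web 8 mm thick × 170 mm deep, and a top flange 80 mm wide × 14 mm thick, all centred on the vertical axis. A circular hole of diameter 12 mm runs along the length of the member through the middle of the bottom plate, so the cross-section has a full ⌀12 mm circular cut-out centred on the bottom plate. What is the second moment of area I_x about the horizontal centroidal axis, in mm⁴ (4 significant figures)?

I_x ≈ 3.973 × 10⁷ mm⁴

Split into non-overlapping primitives; take the origin at the lower-left of the bounding box.
Bottom plate: 140 × 30, A = 4 200 mm², y = 15 mm, Ī = 315 000 mm⁴.
Web plate: 8 × 170, A = 1 360 mm², y = 115 mm, Ī = 3 275 333 mm⁴.
Top plate: 80 × 14, A = 1 120 mm², y = 207 mm, Ī = 18293.3 mm⁴.
Hole (subtracted): ⌀12, A = 113.097 mm², y = 15 mm, Ī = 1017.88 mm⁴.
Centroid: ȳ = ΣA·y / ΣA = 68.4559 mm.
Transfer each piece to the horizontal centroidal axis using Ī + A·d² with d = y − 68.4559:
  bottom plate: d = -53.4559 mm → contributes +12 316 661 mm⁴
  web plate: d = 46.5441 mm → contributes +6 221 568 mm⁴
  top plate: d = 138.544 mm → contributes +21 516 083 mm⁴
  hole: d = -53.4559 mm → contributes −324 198 mm⁴
Total I = 39 730 113 mm⁴.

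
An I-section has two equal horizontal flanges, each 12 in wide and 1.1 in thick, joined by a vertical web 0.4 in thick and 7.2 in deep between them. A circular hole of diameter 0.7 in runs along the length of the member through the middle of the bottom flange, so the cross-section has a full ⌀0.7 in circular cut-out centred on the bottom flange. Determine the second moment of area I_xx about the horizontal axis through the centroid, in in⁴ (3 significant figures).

I_xx ≈ 463 in⁴

Decompose the section into non-overlapping parts with the origin at the bottom-left of its bounding rectangle.
Bottom flange: 12 × 1.1, A = 13.2 in², y = 0.55 in, Ī = 1.331 in⁴.
Web: 0.4 × 7.2, A = 2.88 in², y = 4.7 in, Ī = 12.442 in⁴.
Top flange: 12 × 1.1, A = 13.2 in², y = 8.85 in, Ī = 1.331 in⁴.
Hole (subtracted): ⌀0.7, A = 0.38485 in², y = 0.55 in, Ī = 0.011786 in⁴.
Centroid: ȳ = ΣA·y / ΣA = 4.7553 in.
Transfer each piece to the horizontal axis through the centroid using Ī + A·d² with d = y − 4.7553:
  bottom flange: d = -4.2053 in → contributes +234.76 in⁴
  web: d = -0.055272 in → contributes +12.45 in⁴
  top flange: d = 4.0947 in → contributes +222.65 in⁴
  hole: d = -4.2053 in → contributes −6.8175 in⁴
Total I = 463.05 in⁴.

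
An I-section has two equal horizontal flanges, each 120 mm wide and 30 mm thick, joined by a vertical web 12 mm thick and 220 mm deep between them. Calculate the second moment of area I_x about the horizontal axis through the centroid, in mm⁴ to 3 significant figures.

I_x ≈ 1.24 × 10⁸ mm⁴

Treat the section as a set of non-overlapping primitives; coordinates are from the bounding-box lower-left.
Bottom flange: 120 × 30, A = 3 600 mm², y = 15 mm, Ī = 270 000 mm⁴.
Web: 12 × 220, A = 2 640 mm², y = 140 mm, Ī = 10 648 000 mm⁴.
Top flange: 120 × 30, A = 3 600 mm², y = 265 mm, Ī = 270 000 mm⁴.
By symmetry the centroid is at mid-height, ȳ = 140 mm.
Transfer each piece to the horizontal axis through the centroid using Ī + A·d² with d = y − 140:
  bottom flange: d = -125 mm → contributes +56 520 000 mm⁴
  web: d = 0 mm → contributes +10 648 000 mm⁴
  top flange: d = 125 mm → contributes +56 520 000 mm⁴
Total I = 123 688 000 mm⁴.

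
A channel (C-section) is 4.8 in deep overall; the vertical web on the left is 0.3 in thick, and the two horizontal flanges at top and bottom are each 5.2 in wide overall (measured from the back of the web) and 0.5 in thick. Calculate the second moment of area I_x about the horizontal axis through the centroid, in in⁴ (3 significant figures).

Break the section into simple shapes (no overlaps), measuring from the bottom-left corner of the bounding box.
Web: 0.3 × 4.8, A = 1.44 in², y = 2.4 in, Ī = 2.7648 in⁴.
Top flange (beyond web): 4.9 × 0.5, A = 2.45 in², y = 4.55 in, Ī = 0.051042 in⁴.
Bottom flange (beyond web): 4.9 × 0.5, A = 2.45 in², y = 0.25 in, Ī = 0.051042 in⁴.
By symmetry the centroid is at mid-height, ȳ = 2.4 in.
Transfer each piece to the horizontal axis through the centroid using Ī + A·d² with d = y − 2.4:
  web: d = 0 in → contributes +2.7648 in⁴
  top flange (beyond web): d = 2.15 in → contributes +11.376 in⁴
  bottom flange (beyond web): d = -2.15 in → contributes +11.376 in⁴
Total I = 25.517 in⁴.

I_x ≈ 25.5 in⁴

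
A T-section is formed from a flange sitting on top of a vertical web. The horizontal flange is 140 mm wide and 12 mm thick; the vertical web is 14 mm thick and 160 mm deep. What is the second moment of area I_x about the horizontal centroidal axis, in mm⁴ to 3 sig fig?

I_x ≈ 1.19 × 10⁷ mm⁴

Decompose the section into non-overlapping parts with the origin at the bottom-left of its bounding rectangle.
Flange: 140 × 12, A = 1 680 mm², y = 166 mm, Ī = 20 160 mm⁴.
Web: 14 × 160, A = 2 240 mm², y = 80 mm, Ī = 4 778 667 mm⁴.
Centroid: ȳ = ΣA·y / ΣA = 116.86 mm.
Transfer each piece to the horizontal centroidal axis using Ī + A·d² with d = y − 116.86:
  flange: d = 49.143 mm → contributes +4 077 394 mm⁴
  web: d = -36.857 mm → contributes +7 821 592 mm⁴
Total I = 11 898 987 mm⁴.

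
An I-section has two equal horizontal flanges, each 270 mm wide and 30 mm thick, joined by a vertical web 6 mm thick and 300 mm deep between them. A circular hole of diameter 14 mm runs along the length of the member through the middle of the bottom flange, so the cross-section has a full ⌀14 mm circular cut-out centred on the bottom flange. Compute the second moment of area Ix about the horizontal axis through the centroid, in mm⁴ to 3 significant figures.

Split into non-overlapping primitives; take the origin at the lower-left of the bounding box.
Bottom flange: 270 × 30, A = 8 100 mm², y = 15 mm, Ī = 607 500 mm⁴.
Web: 6 × 300, A = 1 800 mm², y = 180 mm, Ī = 13 500 000 mm⁴.
Top flange: 270 × 30, A = 8 100 mm², y = 345 mm, Ī = 607 500 mm⁴.
Hole (subtracted): ⌀14, A = 153.94 mm², y = 15 mm, Ī = 1885.7 mm⁴.
Centroid: ȳ = ΣA·y / ΣA = 181.42 mm.
Transfer each piece to the horizontal axis through the centroid using Ī + A·d² with d = y − 181.42:
  bottom flange: d = -166.42 mm → contributes +224 950 811 mm⁴
  web: d = -1.4233 mm → contributes +13 503 646 mm⁴
  top flange: d = 163.58 mm → contributes +217 342 006 mm⁴
  hole: d = -166.42 mm → contributes −4 265 462 mm⁴
Total I = 451 531 000 mm⁴.

Ix ≈ 4.52 × 10⁸ mm⁴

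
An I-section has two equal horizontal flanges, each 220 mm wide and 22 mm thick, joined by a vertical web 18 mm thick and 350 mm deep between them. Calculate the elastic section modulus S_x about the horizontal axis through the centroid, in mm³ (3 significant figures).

Split into non-overlapping primitives; take the origin at the lower-left of the bounding box.
Bottom flange: 220 × 22, A = 4 840 mm², y = 11 mm, Ī = 195 213 mm⁴.
Web: 18 × 350, A = 6 300 mm², y = 197 mm, Ī = 64 312 500 mm⁴.
Top flange: 220 × 22, A = 4 840 mm², y = 383 mm, Ī = 195 213 mm⁴.
By symmetry the centroid is at mid-height, ȳ = 197 mm.
Transfer each piece to the horizontal axis through the centroid using Ī + A·d² with d = y − 197:
  bottom flange: d = -186 mm → contributes +167 639 853 mm⁴
  web: d = 0 mm → contributes +64 312 500 mm⁴
  top flange: d = 186 mm → contributes +167 639 853 mm⁴
Total I = 399 592 207 mm⁴.
Extreme fibre distance c = 197 mm; S = I/c = 2 028 387 mm³.

S_x ≈ 2.03 × 10⁶ mm³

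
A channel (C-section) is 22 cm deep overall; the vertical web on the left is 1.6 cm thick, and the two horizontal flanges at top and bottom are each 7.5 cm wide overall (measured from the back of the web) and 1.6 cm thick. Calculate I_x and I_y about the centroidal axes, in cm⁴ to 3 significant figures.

I_x ≈ 3390 cm⁴, I_y ≈ 235 cm⁴

Treat the section as a set of non-overlapping primitives; coordinates are from the bounding-box lower-left.
Web: 1.6 × 22, A = 35.2 cm², y = 11 cm, Ī = 1419.7 cm⁴.
Top flange (beyond web): 5.9 × 1.6, A = 9.44 cm², y = 21.2 cm, Ī = 2.0139 cm⁴.
Bottom flange (beyond web): 5.9 × 1.6, A = 9.44 cm², y = 0.8 cm, Ī = 2.0139 cm⁴.
By symmetry the centroid is at mid-height, ȳ = 11 cm.
Transfer each piece to the centroidal x-axis using Ī + A·d² with d = y − 11:
  web: d = 0 cm → contributes +1419.7 cm⁴
  top flange (beyond web): d = 10.2 cm → contributes +984.15 cm⁴
  bottom flange (beyond web): d = -10.2 cm → contributes +984.15 cm⁴
Total I = 3 388 cm⁴.
For the y-axis: x̄ = 2.1092 cm.
Repeating about the centroidal y-axis gives I_y = 235.09 cm⁴.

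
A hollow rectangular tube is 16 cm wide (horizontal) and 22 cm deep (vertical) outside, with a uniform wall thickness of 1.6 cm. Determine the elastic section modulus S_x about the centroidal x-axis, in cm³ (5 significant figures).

Decompose the section into non-overlapping parts with the origin at the bottom-left of its bounding rectangle.
Outer rectangle: 16 × 22, A = 352 cm², y = 11 cm, Ī = 14197.33 cm⁴.
Inner void (subtracted): 12.8 × 18.8, A = 240.64 cm², y = 11 cm, Ī = 7087.65 cm⁴.
By symmetry the centroid is at mid-height, ȳ = 11 cm.
All pieces are centred on the centroidal x-axis, so I = ΣĪ (holes subtracted) = 7109.683 cm⁴.
Extreme fibre distance c = 11 cm; S = I/c = 646.3348 cm³.

S_x ≈ 646.33 cm³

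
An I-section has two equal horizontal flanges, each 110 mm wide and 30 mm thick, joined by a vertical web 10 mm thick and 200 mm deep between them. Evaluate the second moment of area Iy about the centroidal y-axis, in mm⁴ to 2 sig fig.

Treat the section as a set of non-overlapping primitives; coordinates are from the bounding-box lower-left.
Bottom flange: 110 × 30, A = 3 300 mm², x = 55 mm, Ī = 3 327 500 mm⁴.
Web: 10 × 200, A = 2 000 mm², x = 55 mm, Ī = 16 667 mm⁴.
Top flange: 110 × 30, A = 3 300 mm², x = 55 mm, Ī = 3 327 500 mm⁴.
By symmetry the centroid is at mid-width, x̄ = 55 mm.
All pieces are centred on the centroidal y-axis, so I = ΣĪ = 6 671 667 mm⁴.

Iy ≈ 6.7 × 10⁶ mm⁴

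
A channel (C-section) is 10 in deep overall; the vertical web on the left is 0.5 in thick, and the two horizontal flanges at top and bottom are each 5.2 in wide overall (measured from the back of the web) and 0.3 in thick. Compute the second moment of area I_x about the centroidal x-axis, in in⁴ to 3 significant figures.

Decompose the section into non-overlapping parts with the origin at the bottom-left of its bounding rectangle.
Web: 0.5 × 10, A = 5 in², y = 5 in, Ī = 41.667 in⁴.
Top flange (beyond web): 4.7 × 0.3, A = 1.41 in², y = 9.85 in, Ī = 0.010575 in⁴.
Bottom flange (beyond web): 4.7 × 0.3, A = 1.41 in², y = 0.15 in, Ī = 0.010575 in⁴.
By symmetry the centroid is at mid-height, ȳ = 5 in.
Transfer each piece to the centroidal x-axis using Ī + A·d² with d = y − 5:
  web: d = 0 in → contributes +41.667 in⁴
  top flange (beyond web): d = 4.85 in → contributes +33.177 in⁴
  bottom flange (beyond web): d = -4.85 in → contributes +33.177 in⁴
Total I = 108.02 in⁴.

I_x ≈ 108 in⁴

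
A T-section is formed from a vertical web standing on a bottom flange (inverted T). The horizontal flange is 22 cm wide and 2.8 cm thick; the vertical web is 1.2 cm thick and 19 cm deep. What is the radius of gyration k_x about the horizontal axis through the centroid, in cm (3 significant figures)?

Treat the section as a set of non-overlapping primitives; coordinates are from the bounding-box lower-left.
Flange: 22 × 2.8, A = 61.6 cm², y = 1.4 cm, Ī = 40.245 cm⁴.
Web: 1.2 × 19, A = 22.8 cm², y = 12.3 cm, Ī = 685.9 cm⁴.
Centroid: ȳ = ΣA·y / ΣA = 4.3445 cm.
Transfer each piece to the horizontal axis through the centroid using Ī + A·d² with d = y − 4.3445:
  flange: d = -2.9445 cm → contributes +574.34 cm⁴
  web: d = 7.9555 cm → contributes +2128.9 cm⁴
Total I = 2703.2 cm⁴.
Radius of gyration: k = √(I/A) = √(2703.2 / 84.4) = 5.6594 cm.

k_x ≈ 5.66 cm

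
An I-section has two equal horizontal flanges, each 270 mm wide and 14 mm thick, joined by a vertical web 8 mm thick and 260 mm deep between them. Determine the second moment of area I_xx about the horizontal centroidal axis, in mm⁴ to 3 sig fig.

Split into non-overlapping primitives; take the origin at the lower-left of the bounding box.
Bottom flange: 270 × 14, A = 3 780 mm², y = 7 mm, Ī = 61 740 mm⁴.
Web: 8 × 260, A = 2 080 mm², y = 144 mm, Ī = 11 717 333 mm⁴.
Top flange: 270 × 14, A = 3 780 mm², y = 281 mm, Ī = 61 740 mm⁴.
By symmetry the centroid is at mid-height, ȳ = 144 mm.
Transfer each piece to the horizontal centroidal axis using Ī + A·d² with d = y − 144:
  bottom flange: d = -137 mm → contributes +71 008 560 mm⁴
  web: d = 0 mm → contributes +11 717 333 mm⁴
  top flange: d = 137 mm → contributes +71 008 560 mm⁴
Total I = 153 734 453 mm⁴.

I_xx ≈ 1.54 × 10⁸ mm⁴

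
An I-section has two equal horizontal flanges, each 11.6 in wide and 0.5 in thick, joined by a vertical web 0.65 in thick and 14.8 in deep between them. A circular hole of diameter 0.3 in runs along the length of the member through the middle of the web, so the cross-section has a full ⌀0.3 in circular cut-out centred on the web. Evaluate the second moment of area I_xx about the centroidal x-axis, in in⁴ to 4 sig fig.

I_xx ≈ 854.7 in⁴

Decompose the section into non-overlapping parts with the origin at the bottom-left of its bounding rectangle.
Bottom flange: 11.6 × 0.5, A = 5.8 in², y = 0.25 in, Ī = 0.120833 in⁴.
Web: 0.65 × 14.8, A = 9.62 in², y = 7.9 in, Ī = 175.597 in⁴.
Top flange: 11.6 × 0.5, A = 5.8 in², y = 15.55 in, Ī = 0.120833 in⁴.
Hole (subtracted): ⌀0.3, A = 0.0706858 in², y = 7.9 in, Ī = 0.000397608 in⁴.
By symmetry the centroid is at mid-height, ȳ = 7.9 in.
Transfer each piece to the centroidal x-axis using Ī + A·d² with d = y − 7.9:
  bottom flange: d = -7.65 in → contributes +339.551 in⁴
  web: d = 0 in → contributes +175.597 in⁴
  top flange: d = 7.65 in → contributes +339.551 in⁴
  hole: d = 0 in → contributes −0.000397608 in⁴
Total I = 854.699 in⁴.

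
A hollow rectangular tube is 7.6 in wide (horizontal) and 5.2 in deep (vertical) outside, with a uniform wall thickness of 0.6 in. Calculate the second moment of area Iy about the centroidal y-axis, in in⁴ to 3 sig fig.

Iy ≈ 103 in⁴

Split into non-overlapping primitives; take the origin at the lower-left of the bounding box.
Outer rectangle: 7.6 × 5.2, A = 39.52 in², x = 3.8 in, Ī = 190.22 in⁴.
Inner void (subtracted): 6.4 × 4, A = 25.6 in², x = 3.8 in, Ī = 87.381 in⁴.
By symmetry the centroid is at mid-width, x̄ = 3.8 in.
All pieces are centred on the centroidal y-axis, so I = ΣĪ (holes subtracted) = 102.84 in⁴.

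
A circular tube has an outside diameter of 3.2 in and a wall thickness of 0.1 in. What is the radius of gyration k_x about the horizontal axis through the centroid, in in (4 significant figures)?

k_x ≈ 1.097 in

Split into non-overlapping primitives; take the origin at the lower-left of the bounding box.
Outer circle: ⌀3.2, A = 8.04248 in², y = 1.6 in, Ī = 5.14719 in⁴.
Bore (subtracted): ⌀3, A = 7.06858 in², y = 1.6 in, Ī = 3.97608 in⁴.
By symmetry the centroid is at mid-height, ȳ = 1.6 in.
All pieces are centred on the horizontal axis through the centroid, so I = ΣĪ (holes subtracted) = 1.17111 in⁴.
Radius of gyration: k = √(I/A) = √(1.17111 / 0.973894) = 1.09659 in.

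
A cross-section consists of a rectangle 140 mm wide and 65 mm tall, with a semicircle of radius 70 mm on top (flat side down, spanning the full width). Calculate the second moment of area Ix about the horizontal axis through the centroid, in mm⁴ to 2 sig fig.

Ix ≈ 2.2 × 10⁷ mm⁴

Break the section into simple shapes (no overlaps), measuring from the bottom-left corner of the bounding box.
Rectangular body: 140 × 65, A = 9 100 mm², y = 32.5 mm, Ī = 3 203 958 mm⁴.
Semicircular cap: semicircle r = 70, A = 7 697 mm², y = 94.71 mm, Ī = 2 635 265 mm⁴.
Centroid: ȳ = ΣA·y / ΣA = 61.01 mm.
Transfer each piece to the horizontal axis through the centroid using Ī + A·d² with d = y − 61.01:
  rectangular body: d = -28.51 mm → contributes +10 598 654 mm⁴
  semicircular cap: d = 33.7 mm → contributes +11 377 968 mm⁴
Total I = 21 976 621 mm⁴.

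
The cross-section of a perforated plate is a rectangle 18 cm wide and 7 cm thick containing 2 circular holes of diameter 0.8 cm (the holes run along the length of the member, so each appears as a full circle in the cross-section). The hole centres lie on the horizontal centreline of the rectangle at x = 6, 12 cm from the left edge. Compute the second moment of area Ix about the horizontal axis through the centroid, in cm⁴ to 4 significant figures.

Ix ≈ 514.5 cm⁴

Break the section into simple shapes (no overlaps), measuring from the bottom-left corner of the bounding box.
Plate: 18 × 7, A = 126 cm², y = 3.5 cm, Ī = 514.5 cm⁴.
Hole 1 (subtracted): ⌀0.8, A = 0.502655 cm², y = 3.5 cm, Ī = 0.0201062 cm⁴.
Hole 2 (subtracted): ⌀0.8, A = 0.502655 cm², y = 3.5 cm, Ī = 0.0201062 cm⁴.
By symmetry the centroid is at mid-height, ȳ = 3.5 cm.
All pieces are centred on the horizontal axis through the centroid, so I = ΣĪ (holes subtracted) = 514.46 cm⁴.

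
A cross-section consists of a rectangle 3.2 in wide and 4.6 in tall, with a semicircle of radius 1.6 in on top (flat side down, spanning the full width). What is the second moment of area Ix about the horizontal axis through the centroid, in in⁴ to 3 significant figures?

Decompose the section into non-overlapping parts with the origin at the bottom-left of its bounding rectangle.
Rectangular body: 3.2 × 4.6, A = 14.72 in², y = 2.3 in, Ī = 25.956 in⁴.
Semicircular cap: semicircle r = 1.6, A = 4.0212 in², y = 5.2791 in, Ī = 0.7193 in⁴.
Centroid: ȳ = ΣA·y / ΣA = 2.9392 in.
Transfer each piece to the horizontal axis through the centroid using Ī + A·d² with d = y − 2.9392:
  rectangular body: d = -0.63921 in → contributes +31.971 in⁴
  semicircular cap: d = 2.3399 in → contributes +22.735 in⁴
Total I = 54.706 in⁴.

Ix ≈ 54.7 in⁴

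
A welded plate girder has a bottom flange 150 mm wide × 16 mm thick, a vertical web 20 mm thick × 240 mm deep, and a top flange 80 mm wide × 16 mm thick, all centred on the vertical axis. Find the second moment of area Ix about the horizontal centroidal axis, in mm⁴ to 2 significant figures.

Ix ≈ 8.1 × 10⁷ mm⁴

Split into non-overlapping primitives; take the origin at the lower-left of the bounding box.
Bottom plate: 150 × 16, A = 2 400 mm², y = 8 mm, Ī = 51 200 mm⁴.
Web plate: 20 × 240, A = 4 800 mm², y = 136 mm, Ī = 23 040 000 mm⁴.
Top plate: 80 × 16, A = 1 280 mm², y = 264 mm, Ī = 27 307 mm⁴.
Centroid: ȳ = ΣA·y / ΣA = 119.1 mm.
Transfer each piece to the horizontal centroidal axis using Ī + A·d² with d = y − 119.1:
  bottom plate: d = -111.1 mm → contributes +29 671 886 mm⁴
  web plate: d = 16.91 mm → contributes +24 411 846 mm⁴
  top plate: d = 144.9 mm → contributes +26 904 299 mm⁴
Total I = 80 988 031 mm⁴.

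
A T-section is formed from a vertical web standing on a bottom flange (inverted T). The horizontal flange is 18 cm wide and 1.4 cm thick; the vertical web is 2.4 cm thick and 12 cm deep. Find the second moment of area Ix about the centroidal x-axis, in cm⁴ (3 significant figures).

Ix ≈ 953 cm⁴

Treat the section as a set of non-overlapping primitives; coordinates are from the bounding-box lower-left.
Flange: 18 × 1.4, A = 25.2 cm², y = 0.7 cm, Ī = 4.116 cm⁴.
Web: 2.4 × 12, A = 28.8 cm², y = 7.4 cm, Ī = 345.6 cm⁴.
Centroid: ȳ = ΣA·y / ΣA = 4.2733 cm.
Transfer each piece to the centroidal x-axis using Ī + A·d² with d = y − 4.2733:
  flange: d = -3.5733 cm → contributes +325.89 cm⁴
  web: d = 3.1267 cm → contributes +627.15 cm⁴
Total I = 953.04 cm⁴.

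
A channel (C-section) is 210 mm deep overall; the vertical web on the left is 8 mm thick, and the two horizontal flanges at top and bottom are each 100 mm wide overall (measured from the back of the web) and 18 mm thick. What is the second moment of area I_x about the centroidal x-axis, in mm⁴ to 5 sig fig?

Treat the section as a set of non-overlapping primitives; coordinates are from the bounding-box lower-left.
Web: 8 × 210, A = 1 680 mm², y = 105 mm, Ī = 6 174 000 mm⁴.
Top flange (beyond web): 92 × 18, A = 1 656 mm², y = 201 mm, Ī = 44 712 mm⁴.
Bottom flange (beyond web): 92 × 18, A = 1 656 mm², y = 9 mm, Ī = 44 712 mm⁴.
By symmetry the centroid is at mid-height, ȳ = 105 mm.
Transfer each piece to the centroidal x-axis using Ī + A·d² with d = y − 105:
  web: d = 0 mm → contributes +6 174 000 mm⁴
  top flange (beyond web): d = 96 mm → contributes +15 306 408 mm⁴
  bottom flange (beyond web): d = -96 mm → contributes +15 306 408 mm⁴
Total I = 36 786 816 mm⁴.

I_x ≈ 3.6787 × 10⁷ mm⁴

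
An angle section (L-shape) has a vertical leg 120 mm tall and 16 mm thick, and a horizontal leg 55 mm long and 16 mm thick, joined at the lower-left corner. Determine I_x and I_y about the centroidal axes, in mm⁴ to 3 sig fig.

I_x ≈ 3.59 × 10⁶ mm⁴, I_y ≈ 4.76 × 10⁵ mm⁴

Decompose the section into non-overlapping parts with the origin at the bottom-left of its bounding rectangle.
Vertical leg: 16 × 120, A = 1 920 mm², y = 60 mm, Ī = 2 304 000 mm⁴.
Horizontal leg (remainder): 39 × 16, A = 624 mm², y = 8 mm, Ī = 13 312 mm⁴.
Centroid: ȳ = ΣA·y / ΣA = 47.245 mm.
Transfer each piece to the centroidal x-axis using Ī + A·d² with d = y − 47.245:
  vertical leg: d = 12.755 mm → contributes +2 616 351 mm⁴
  horizontal leg (remainder): d = -39.245 mm → contributes +974 392 mm⁴
Total I = 3 590 743 mm⁴.
For the y-axis: x̄ = 14.745 mm.
Repeating about the centroidal y-axis gives I_y = 476 203 mm⁴.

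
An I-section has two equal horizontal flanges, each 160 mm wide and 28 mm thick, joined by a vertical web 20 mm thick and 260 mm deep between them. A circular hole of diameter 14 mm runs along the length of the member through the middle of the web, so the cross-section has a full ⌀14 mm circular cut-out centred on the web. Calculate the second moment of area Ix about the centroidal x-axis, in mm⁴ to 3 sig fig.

Ix ≈ 2.16 × 10⁸ mm⁴

Treat the section as a set of non-overlapping primitives; coordinates are from the bounding-box lower-left.
Bottom flange: 160 × 28, A = 4 480 mm², y = 14 mm, Ī = 292 693 mm⁴.
Web: 20 × 260, A = 5 200 mm², y = 158 mm, Ī = 29 293 333 mm⁴.
Top flange: 160 × 28, A = 4 480 mm², y = 302 mm, Ī = 292 693 mm⁴.
Hole (subtracted): ⌀14, A = 153.94 mm², y = 158 mm, Ī = 1885.7 mm⁴.
By symmetry the centroid is at mid-height, ȳ = 158 mm.
Transfer each piece to the centroidal x-axis using Ī + A·d² with d = y − 158:
  bottom flange: d = -144 mm → contributes +93 189 973 mm⁴
  web: d = 0 mm → contributes +29 293 333 mm⁴
  top flange: d = 144 mm → contributes +93 189 973 mm⁴
  hole: d = 0 mm → contributes −1885.7 mm⁴
Total I = 215 671 394 mm⁴.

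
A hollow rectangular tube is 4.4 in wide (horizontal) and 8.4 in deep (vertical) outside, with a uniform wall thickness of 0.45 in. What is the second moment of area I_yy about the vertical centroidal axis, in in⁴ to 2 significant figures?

Decompose the section into non-overlapping parts with the origin at the bottom-left of its bounding rectangle.
Outer rectangle: 4.4 × 8.4, A = 36.96 in², x = 2.2 in, Ī = 59.63 in⁴.
Inner void (subtracted): 3.5 × 7.5, A = 26.25 in², x = 2.2 in, Ī = 26.8 in⁴.
By symmetry the centroid is at mid-width, x̄ = 2.2 in.
All pieces are centred on the vertical centroidal axis, so I = ΣĪ (holes subtracted) = 32.83 in⁴.

I_yy ≈ 33 in⁴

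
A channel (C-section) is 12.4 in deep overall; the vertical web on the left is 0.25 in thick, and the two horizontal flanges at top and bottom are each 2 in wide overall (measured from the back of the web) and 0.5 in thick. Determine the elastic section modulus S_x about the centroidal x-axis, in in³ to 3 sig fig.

Split into non-overlapping primitives; take the origin at the lower-left of the bounding box.
Web: 0.25 × 12.4, A = 3.1 in², y = 6.2 in, Ī = 39.721 in⁴.
Top flange (beyond web): 1.75 × 0.5, A = 0.875 in², y = 12.15 in, Ī = 0.018229 in⁴.
Bottom flange (beyond web): 1.75 × 0.5, A = 0.875 in², y = 0.25 in, Ī = 0.018229 in⁴.
By symmetry the centroid is at mid-height, ȳ = 6.2 in.
Transfer each piece to the centroidal x-axis using Ī + A·d² with d = y − 6.2:
  web: d = 0 in → contributes +39.721 in⁴
  top flange (beyond web): d = 5.95 in → contributes +30.995 in⁴
  bottom flange (beyond web): d = -5.95 in → contributes +30.995 in⁴
Total I = 101.71 in⁴.
Extreme fibre distance c = 6.2 in; S = I/c = 16.405 in³.

S_x ≈ 16.4 in³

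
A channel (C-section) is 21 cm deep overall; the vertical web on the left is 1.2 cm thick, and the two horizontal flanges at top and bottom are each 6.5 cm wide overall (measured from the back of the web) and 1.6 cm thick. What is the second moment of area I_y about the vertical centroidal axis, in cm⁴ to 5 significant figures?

Decompose the section into non-overlapping parts with the origin at the bottom-left of its bounding rectangle.
Web: 1.2 × 21, A = 25.2 cm², x = 0.6 cm, Ī = 3.024 cm⁴.
Top flange (beyond web): 5.3 × 1.6, A = 8.48 cm², x = 3.85 cm, Ī = 19.85027 cm⁴.
Bottom flange (beyond web): 5.3 × 1.6, A = 8.48 cm², x = 3.85 cm, Ī = 19.85027 cm⁴.
Centroid: x̄ = ΣA·x / ΣA = 1.9074 cm.
Transfer each piece to the vertical centroidal axis using Ī + A·d² with d = x − 1.9074:
  web: d = -1.3074 cm → contributes +46.09825 cm⁴
  top flange (beyond web): d = 1.9426 cm → contributes +51.85119 cm⁴
  bottom flange (beyond web): d = 1.9426 cm → contributes +51.85119 cm⁴
Total I = 149.8006 cm⁴.

I_y ≈ 149.80 cm⁴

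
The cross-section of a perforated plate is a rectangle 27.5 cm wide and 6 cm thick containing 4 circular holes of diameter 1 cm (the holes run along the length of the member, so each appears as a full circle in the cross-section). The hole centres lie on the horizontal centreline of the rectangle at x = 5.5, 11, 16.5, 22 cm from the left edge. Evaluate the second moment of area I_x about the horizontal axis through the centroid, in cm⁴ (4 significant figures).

I_x ≈ 494.8 cm⁴

Decompose the section into non-overlapping parts with the origin at the bottom-left of its bounding rectangle.
Plate: 27.5 × 6, A = 165 cm², y = 3 cm, Ī = 495 cm⁴.
Hole 1 (subtracted): ⌀1, A = 0.785398 cm², y = 3 cm, Ī = 0.0490874 cm⁴.
Hole 2 (subtracted): ⌀1, A = 0.785398 cm², y = 3 cm, Ī = 0.0490874 cm⁴.
Hole 3 (subtracted): ⌀1, A = 0.785398 cm², y = 3 cm, Ī = 0.0490874 cm⁴.
Hole 4 (subtracted): ⌀1, A = 0.785398 cm², y = 3 cm, Ī = 0.0490874 cm⁴.
By symmetry the centroid is at mid-height, ȳ = 3 cm.
All pieces are centred on the horizontal axis through the centroid, so I = ΣĪ (holes subtracted) = 494.804 cm⁴.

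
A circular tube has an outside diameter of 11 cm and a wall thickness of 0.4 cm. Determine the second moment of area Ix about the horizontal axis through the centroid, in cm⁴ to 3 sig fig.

Treat the section as a set of non-overlapping primitives; coordinates are from the bounding-box lower-left.
Outer circle: ⌀11, A = 95.033 cm², y = 5.5 cm, Ī = 718.69 cm⁴.
Bore (subtracted): ⌀10.2, A = 81.713 cm², y = 5.5 cm, Ī = 531.34 cm⁴.
By symmetry the centroid is at mid-height, ȳ = 5.5 cm.
All pieces are centred on the horizontal axis through the centroid, so I = ΣĪ (holes subtracted) = 187.35 cm⁴.

Ix ≈ 187 cm⁴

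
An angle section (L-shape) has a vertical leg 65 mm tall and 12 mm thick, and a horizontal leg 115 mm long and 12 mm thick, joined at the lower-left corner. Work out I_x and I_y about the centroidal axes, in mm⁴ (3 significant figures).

Split into non-overlapping primitives; take the origin at the lower-left of the bounding box.
Vertical leg: 12 × 65, A = 780 mm², y = 32.5 mm, Ī = 274 625 mm⁴.
Horizontal leg (remainder): 103 × 12, A = 1 236 mm², y = 6 mm, Ī = 14 832 mm⁴.
Centroid: ȳ = ΣA·y / ΣA = 16.253 mm.
Transfer each piece to the centroidal x-axis using Ī + A·d² with d = y − 16.253:
  vertical leg: d = 16.247 mm → contributes +480 518 mm⁴
  horizontal leg (remainder): d = -10.253 mm → contributes +144 765 mm⁴
Total I = 625 283 mm⁴.
For the y-axis: x̄ = 41.253 mm.
Repeating about the centroidal y-axis gives I_y = 2 683 183 mm⁴.

I_x ≈ 6.25 × 10⁵ mm⁴, I_y ≈ 2.68 × 10⁶ mm⁴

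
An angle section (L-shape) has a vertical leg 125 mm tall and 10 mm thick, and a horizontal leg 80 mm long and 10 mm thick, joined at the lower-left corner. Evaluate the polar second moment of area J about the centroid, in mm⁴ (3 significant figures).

J ≈ 4.13 × 10⁶ mm⁴

Treat the section as a set of non-overlapping primitives; coordinates are from the bounding-box lower-left.
Vertical leg: 10 × 125, A = 1 250 mm², y = 62.5 mm, Ī = 1 627 604 mm⁴.
Horizontal leg (remainder): 70 × 10, A = 700 mm², y = 5 mm, Ī = 5833.3 mm⁴.
Centroid: ȳ = ΣA·y / ΣA = 41.859 mm.
Transfer each piece to the centroidal x-axis using Ī + A·d² with d = y − 41.859:
  vertical leg: d = 20.641 mm → contributes +2 160 169 mm⁴
  horizontal leg (remainder): d = -36.859 mm → contributes +956 842 mm⁴
Total I = 3 117 011 mm⁴.
For the y-axis: x̄ = 19.359 mm.
Repeating about the centroidal y-axis gives I_y = 1 014 199 mm⁴.
Polar second moment: J = I_x + I_y = 4 131 210 mm⁴.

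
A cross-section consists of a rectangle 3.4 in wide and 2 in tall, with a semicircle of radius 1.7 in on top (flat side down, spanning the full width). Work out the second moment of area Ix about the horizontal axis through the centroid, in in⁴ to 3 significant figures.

Treat the section as a set of non-overlapping primitives; coordinates are from the bounding-box lower-left.
Rectangular body: 3.4 × 2, A = 6.8 in², y = 1 in, Ī = 2.2667 in⁴.
Semicircular cap: semicircle r = 1.7, A = 4.5396 in², y = 2.7215 in, Ī = 0.9167 in⁴.
Centroid: ȳ = ΣA·y / ΣA = 1.6892 in.
Transfer each piece to the horizontal axis through the centroid using Ī + A·d² with d = y − 1.6892:
  rectangular body: d = -0.68917 in → contributes +5.4964 in⁴
  semicircular cap: d = 1.0323 in → contributes +5.7546 in⁴
Total I = 11.251 in⁴.

Ix ≈ 11.3 in⁴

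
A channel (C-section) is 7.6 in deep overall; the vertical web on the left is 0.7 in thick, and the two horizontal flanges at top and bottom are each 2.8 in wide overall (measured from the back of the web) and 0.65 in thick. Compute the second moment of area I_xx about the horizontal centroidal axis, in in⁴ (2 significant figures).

Treat the section as a set of non-overlapping primitives; coordinates are from the bounding-box lower-left.
Web: 0.7 × 7.6, A = 5.32 in², y = 3.8 in, Ī = 25.61 in⁴.
Top flange (beyond web): 2.1 × 0.65, A = 1.365 in², y = 7.275 in, Ī = 0.04806 in⁴.
Bottom flange (beyond web): 2.1 × 0.65, A = 1.365 in², y = 0.325 in, Ī = 0.04806 in⁴.
By symmetry the centroid is at mid-height, ȳ = 3.8 in.
Transfer each piece to the horizontal centroidal axis using Ī + A·d² with d = y − 3.8:
  web: d = 0 in → contributes +25.61 in⁴
  top flange (beyond web): d = 3.475 in → contributes +16.53 in⁴
  bottom flange (beyond web): d = -3.475 in → contributes +16.53 in⁴
Total I = 58.67 in⁴.

I_xx ≈ 59 in⁴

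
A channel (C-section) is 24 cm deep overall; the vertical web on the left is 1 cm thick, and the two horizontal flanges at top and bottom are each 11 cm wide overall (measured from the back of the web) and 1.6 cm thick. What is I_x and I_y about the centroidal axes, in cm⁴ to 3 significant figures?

Treat the section as a set of non-overlapping primitives; coordinates are from the bounding-box lower-left.
Web: 1 × 24, A = 24 cm², y = 12 cm, Ī = 1 152 cm⁴.
Top flange (beyond web): 10 × 1.6, A = 16 cm², y = 23.2 cm, Ī = 3.4133 cm⁴.
Bottom flange (beyond web): 10 × 1.6, A = 16 cm², y = 0.8 cm, Ī = 3.4133 cm⁴.
By symmetry the centroid is at mid-height, ȳ = 12 cm.
Transfer each piece to the centroidal x-axis using Ī + A·d² with d = y − 12:
  web: d = 0 cm → contributes +1 152 cm⁴
  top flange (beyond web): d = 11.2 cm → contributes +2010.5 cm⁴
  bottom flange (beyond web): d = -11.2 cm → contributes +2010.5 cm⁴
Total I = 5172.9 cm⁴.
For the y-axis: x̄ = 3.6429 cm.
Repeating about the centroidal y-axis gives I_y = 683.52 cm⁴.

I_x ≈ 5170 cm⁴, I_y ≈ 684 cm⁴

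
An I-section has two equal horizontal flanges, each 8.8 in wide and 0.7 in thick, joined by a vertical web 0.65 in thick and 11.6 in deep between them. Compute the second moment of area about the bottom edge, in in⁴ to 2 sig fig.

I_base ≈ 1400 in⁴

Decompose the section into non-overlapping parts with the origin at the bottom-left of its bounding rectangle.
Bottom flange: 8.8 × 0.7, A = 6.16 in², y = 0.35 in, Ī = 0.2515 in⁴.
Web: 0.65 × 11.6, A = 7.54 in², y = 6.5 in, Ī = 84.55 in⁴.
Top flange: 8.8 × 0.7, A = 6.16 in², y = 12.65 in, Ī = 0.2515 in⁴.
Transfer each piece to a horizontal axis along the bottom face using Ī + A·d² with d = y − 0:
  bottom flange: d = 0.35 in → contributes +1.006 in⁴
  web: d = 6.5 in → contributes +403.1 in⁴
  top flange: d = 12.65 in → contributes +986 in⁴
Total I = 1 390 in⁴.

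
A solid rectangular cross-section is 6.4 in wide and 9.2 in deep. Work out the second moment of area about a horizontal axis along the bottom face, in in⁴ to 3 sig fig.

The section: 6.4 × 9.2, A = 58.88 in², y = 4.6 in, Ī = 415.3 in⁴.
Transfer it to the base of the section using Ī + A·d² with d = y − 0:
  the section: d = 4.6 in → contributes +1661.2 in⁴
Total I = 1661.2 in⁴.

I_base ≈ 1660 in⁴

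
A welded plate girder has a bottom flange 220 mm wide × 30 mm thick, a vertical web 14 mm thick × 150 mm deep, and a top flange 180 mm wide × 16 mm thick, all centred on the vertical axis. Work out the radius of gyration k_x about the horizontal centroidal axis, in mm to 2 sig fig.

Split into non-overlapping primitives; take the origin at the lower-left of the bounding box.
Bottom plate: 220 × 30, A = 6 600 mm², y = 15 mm, Ī = 495 000 mm⁴.
Web plate: 14 × 150, A = 2 100 mm², y = 105 mm, Ī = 3 937 500 mm⁴.
Top plate: 180 × 16, A = 2 880 mm², y = 188 mm, Ī = 61 440 mm⁴.
Centroid: ȳ = ΣA·y / ΣA = 74.35 mm.
Transfer each piece to the horizontal centroidal axis using Ī + A·d² with d = y − 74.35:
  bottom plate: d = -59.35 mm → contributes +23 740 756 mm⁴
  web plate: d = 30.65 mm → contributes +5 910 654 mm⁴
  top plate: d = 113.7 mm → contributes +37 262 314 mm⁴
Total I = 66 913 724 mm⁴.
Radius of gyration: k = √(I/A) = √(66 913 724 / 11 580) = 76.02 mm.

k_x ≈ 76 mm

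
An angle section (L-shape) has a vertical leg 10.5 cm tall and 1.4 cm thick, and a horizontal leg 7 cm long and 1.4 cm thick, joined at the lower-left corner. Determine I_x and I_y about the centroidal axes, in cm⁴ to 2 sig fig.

I_x ≈ 240 cm⁴, I_y ≈ 86 cm⁴

Split into non-overlapping primitives; take the origin at the lower-left of the bounding box.
Vertical leg: 1.4 × 10.5, A = 14.7 cm², y = 5.25 cm, Ī = 135.1 cm⁴.
Horizontal leg (remainder): 5.6 × 1.4, A = 7.84 cm², y = 0.7 cm, Ī = 1.281 cm⁴.
Centroid: ȳ = ΣA·y / ΣA = 3.667 cm.
Transfer each piece to the centroidal x-axis using Ī + A·d² with d = y − 3.667:
  vertical leg: d = 1.583 cm → contributes +171.9 cm⁴
  horizontal leg (remainder): d = -2.967 cm → contributes +70.31 cm⁴
Total I = 242.2 cm⁴.
For the y-axis: x̄ = 1.917 cm.
Repeating about the centroidal y-axis gives I_y = 85.52 cm⁴.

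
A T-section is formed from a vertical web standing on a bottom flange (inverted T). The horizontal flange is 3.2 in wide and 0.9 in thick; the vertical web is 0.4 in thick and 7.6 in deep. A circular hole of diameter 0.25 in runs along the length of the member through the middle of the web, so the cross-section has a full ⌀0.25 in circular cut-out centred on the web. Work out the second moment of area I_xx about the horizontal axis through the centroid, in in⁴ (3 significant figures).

I_xx ≈ 41.3 in⁴

Break the section into simple shapes (no overlaps), measuring from the bottom-left corner of the bounding box.
Flange: 3.2 × 0.9, A = 2.88 in², y = 0.45 in, Ī = 0.1944 in⁴.
Web: 0.4 × 7.6, A = 3.04 in², y = 4.7 in, Ī = 14.633 in⁴.
Hole (subtracted): ⌀0.25, A = 0.049087 in², y = 4.7 in, Ī = 0.00019175 in⁴.
Centroid: ȳ = ΣA·y / ΣA = 2.6151 in.
Transfer each piece to the horizontal axis through the centroid using Ī + A·d² with d = y − 2.6151:
  flange: d = -2.1651 in → contributes +13.695 in⁴
  web: d = 2.0849 in → contributes +27.846 in⁴
  hole: d = 2.0849 in → contributes −0.21356 in⁴
Total I = 41.328 in⁴.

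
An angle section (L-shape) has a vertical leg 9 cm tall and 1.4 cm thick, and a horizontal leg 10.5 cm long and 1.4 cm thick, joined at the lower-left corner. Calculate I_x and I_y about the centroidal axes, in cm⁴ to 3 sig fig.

Treat the section as a set of non-overlapping primitives; coordinates are from the bounding-box lower-left.
Vertical leg: 1.4 × 9, A = 12.6 cm², y = 4.5 cm, Ī = 85.05 cm⁴.
Horizontal leg (remainder): 9.1 × 1.4, A = 12.74 cm², y = 0.7 cm, Ī = 2.0809 cm⁴.
Centroid: ȳ = ΣA·y / ΣA = 2.5895 cm.
Transfer each piece to the centroidal x-axis using Ī + A·d² with d = y − 2.5895:
  vertical leg: d = 1.9105 cm → contributes +131.04 cm⁴
  horizontal leg (remainder): d = -1.8895 cm → contributes +47.565 cm⁴
Total I = 178.61 cm⁴.
For the y-axis: x̄ = 3.3395 cm.
Repeating about the centroidal y-axis gives I_y = 264.58 cm⁴.

I_x ≈ 179 cm⁴, I_y ≈ 265 cm⁴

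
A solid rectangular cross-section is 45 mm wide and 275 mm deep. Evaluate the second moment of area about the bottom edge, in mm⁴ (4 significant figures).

I_base ≈ 3.120 × 10⁸ mm⁴

The section: 45 × 275, A = 12 375 mm², y = 137.5 mm, Ī = 77 988 281 mm⁴.
Transfer it to the base of the section using Ī + A·d² with d = y − 0:
  the section: d = 137.5 mm → contributes +311 953 125 mm⁴
Total I = 311 953 125 mm⁴.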